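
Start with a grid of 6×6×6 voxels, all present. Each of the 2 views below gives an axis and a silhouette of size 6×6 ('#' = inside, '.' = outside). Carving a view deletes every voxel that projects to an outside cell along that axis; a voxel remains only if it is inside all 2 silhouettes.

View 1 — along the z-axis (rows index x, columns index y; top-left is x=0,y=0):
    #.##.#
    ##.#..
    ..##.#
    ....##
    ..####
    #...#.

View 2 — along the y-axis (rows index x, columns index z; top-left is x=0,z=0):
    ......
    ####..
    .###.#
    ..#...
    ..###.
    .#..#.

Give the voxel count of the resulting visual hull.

start: 6×6×6 = 216 voxels
step 1: project along z, AND mask (18/36) → |grid| = 108
step 2: project along y, AND mask (14/36) → |grid| = 42

|visual hull| = 42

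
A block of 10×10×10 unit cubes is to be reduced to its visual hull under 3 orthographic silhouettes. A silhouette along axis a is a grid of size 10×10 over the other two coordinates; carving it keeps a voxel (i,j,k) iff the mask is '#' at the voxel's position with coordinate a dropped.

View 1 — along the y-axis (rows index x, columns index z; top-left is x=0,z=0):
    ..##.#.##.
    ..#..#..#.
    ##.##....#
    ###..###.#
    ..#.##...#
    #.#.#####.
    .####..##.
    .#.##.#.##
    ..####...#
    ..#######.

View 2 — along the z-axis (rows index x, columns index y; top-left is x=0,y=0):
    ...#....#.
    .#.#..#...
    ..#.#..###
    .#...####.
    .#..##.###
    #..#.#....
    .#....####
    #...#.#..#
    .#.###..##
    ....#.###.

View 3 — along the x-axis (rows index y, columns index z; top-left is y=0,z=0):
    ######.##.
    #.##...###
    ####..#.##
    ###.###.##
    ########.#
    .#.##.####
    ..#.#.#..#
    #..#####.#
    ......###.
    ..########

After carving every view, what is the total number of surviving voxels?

start: 10×10×10 = 1000 voxels
carve view 1 (along y, XZ-mask fill 55/100): 550 voxels remain
carve view 2 (along z, XY-mask fill 43/100): 236 voxels remain
carve view 3 (along x, YZ-mask fill 67/100): 146 voxels remain

voxel count = 146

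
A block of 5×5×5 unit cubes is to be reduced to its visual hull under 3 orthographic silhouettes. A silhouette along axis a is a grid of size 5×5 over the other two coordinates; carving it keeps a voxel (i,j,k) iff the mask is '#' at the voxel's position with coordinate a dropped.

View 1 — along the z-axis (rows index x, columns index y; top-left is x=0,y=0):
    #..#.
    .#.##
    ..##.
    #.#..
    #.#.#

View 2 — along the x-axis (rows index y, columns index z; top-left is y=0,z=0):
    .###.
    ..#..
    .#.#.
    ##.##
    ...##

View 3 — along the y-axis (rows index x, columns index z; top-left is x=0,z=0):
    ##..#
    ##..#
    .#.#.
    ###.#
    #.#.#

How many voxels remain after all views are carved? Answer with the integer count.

17 voxels

full grid |V| = 125
[1] z-view keeps 12 columns → grid now 60
[2] x-view keeps 12 columns → grid now 32
[3] y-view keeps 15 columns → grid now 17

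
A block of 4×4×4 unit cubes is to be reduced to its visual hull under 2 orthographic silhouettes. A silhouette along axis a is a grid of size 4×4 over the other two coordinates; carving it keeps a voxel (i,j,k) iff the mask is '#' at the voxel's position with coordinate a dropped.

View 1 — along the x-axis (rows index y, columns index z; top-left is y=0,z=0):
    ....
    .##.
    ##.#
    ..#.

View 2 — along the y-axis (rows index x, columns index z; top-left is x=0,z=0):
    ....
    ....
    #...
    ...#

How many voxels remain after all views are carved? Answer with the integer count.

|visual hull| = 2

full grid |V| = 64
[1] x-view keeps 6 columns → grid now 24
[2] y-view keeps 2 columns → grid now 2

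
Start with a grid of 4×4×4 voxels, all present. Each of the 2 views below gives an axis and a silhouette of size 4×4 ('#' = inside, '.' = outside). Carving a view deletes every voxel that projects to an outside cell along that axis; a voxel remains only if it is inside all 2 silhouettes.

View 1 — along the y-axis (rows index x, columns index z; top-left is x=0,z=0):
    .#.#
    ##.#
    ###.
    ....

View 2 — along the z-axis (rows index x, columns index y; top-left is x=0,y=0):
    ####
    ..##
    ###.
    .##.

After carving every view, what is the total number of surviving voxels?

voxel count = 23

initial block: 4^3 = 64
after view 1 [y-axis, 8 of 16 cells solid] → remaining = 32
after view 2 [z-axis, 11 of 16 cells solid] → remaining = 23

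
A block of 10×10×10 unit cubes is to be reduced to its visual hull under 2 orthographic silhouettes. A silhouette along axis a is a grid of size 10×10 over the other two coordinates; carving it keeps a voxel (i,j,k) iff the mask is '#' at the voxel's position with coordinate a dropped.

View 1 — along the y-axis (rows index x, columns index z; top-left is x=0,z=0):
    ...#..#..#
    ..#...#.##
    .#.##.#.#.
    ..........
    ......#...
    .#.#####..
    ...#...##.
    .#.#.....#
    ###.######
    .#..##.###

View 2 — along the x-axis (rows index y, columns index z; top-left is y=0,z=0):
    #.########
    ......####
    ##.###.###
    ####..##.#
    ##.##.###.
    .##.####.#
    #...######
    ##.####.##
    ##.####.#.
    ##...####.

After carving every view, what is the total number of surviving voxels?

remaining voxels: 289

before carving: 1000 voxels (10×10×10)
carve view 1 (along y, XZ-mask fill 40/100): 400 voxels remain
carve view 2 (along x, YZ-mask fill 70/100): 289 voxels remain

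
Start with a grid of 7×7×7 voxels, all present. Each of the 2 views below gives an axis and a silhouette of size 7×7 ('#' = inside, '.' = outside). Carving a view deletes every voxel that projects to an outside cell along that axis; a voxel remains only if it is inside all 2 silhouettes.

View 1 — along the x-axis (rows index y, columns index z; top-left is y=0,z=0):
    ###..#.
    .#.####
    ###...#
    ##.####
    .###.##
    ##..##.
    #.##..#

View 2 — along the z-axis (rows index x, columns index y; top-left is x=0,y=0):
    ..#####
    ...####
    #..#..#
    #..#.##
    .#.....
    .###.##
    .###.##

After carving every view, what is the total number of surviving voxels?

|visual hull| = 125

start: 7×7×7 = 343 voxels
carve view 1 (along x, YZ-mask fill 32/49): 224 voxels remain
carve view 2 (along z, XY-mask fill 27/49): 125 voxels remain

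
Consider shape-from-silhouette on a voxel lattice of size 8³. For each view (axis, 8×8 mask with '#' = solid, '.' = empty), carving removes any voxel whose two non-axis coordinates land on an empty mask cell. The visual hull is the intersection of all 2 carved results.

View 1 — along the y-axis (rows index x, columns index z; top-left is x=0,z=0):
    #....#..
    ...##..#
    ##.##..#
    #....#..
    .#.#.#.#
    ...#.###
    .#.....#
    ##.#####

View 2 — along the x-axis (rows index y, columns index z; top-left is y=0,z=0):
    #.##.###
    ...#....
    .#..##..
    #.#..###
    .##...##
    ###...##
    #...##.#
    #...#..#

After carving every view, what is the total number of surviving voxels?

start: 8×8×8 = 512 voxels
  1. axis=1 (XZ plane), |mask|=29  ⇒  voxels=232
  2. axis=0 (YZ plane), |mask|=31  ⇒  voxels=115

115 voxels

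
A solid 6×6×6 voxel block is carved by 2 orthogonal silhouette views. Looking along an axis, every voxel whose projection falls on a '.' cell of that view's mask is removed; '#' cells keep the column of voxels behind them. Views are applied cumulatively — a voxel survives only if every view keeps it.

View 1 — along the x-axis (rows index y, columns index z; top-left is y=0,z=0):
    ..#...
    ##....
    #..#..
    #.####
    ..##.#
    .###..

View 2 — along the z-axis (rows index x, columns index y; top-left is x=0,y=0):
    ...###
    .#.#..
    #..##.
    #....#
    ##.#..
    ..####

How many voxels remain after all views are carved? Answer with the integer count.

initial block: 6^3 = 216
  1. axis=0 (YZ plane), |mask|=16  ⇒  voxels=96
  2. axis=2 (XY plane), |mask|=17  ⇒  voxels=52

52 voxels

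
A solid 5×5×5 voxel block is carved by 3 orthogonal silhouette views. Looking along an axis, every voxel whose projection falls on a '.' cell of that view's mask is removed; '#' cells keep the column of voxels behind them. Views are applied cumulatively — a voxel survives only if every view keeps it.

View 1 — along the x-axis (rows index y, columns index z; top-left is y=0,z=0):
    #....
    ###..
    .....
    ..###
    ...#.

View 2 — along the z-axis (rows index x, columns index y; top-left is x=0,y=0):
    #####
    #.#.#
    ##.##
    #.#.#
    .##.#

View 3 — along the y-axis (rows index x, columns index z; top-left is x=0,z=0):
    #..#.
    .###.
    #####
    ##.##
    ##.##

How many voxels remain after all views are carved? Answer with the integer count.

initial block: 5^3 = 125
carve view 1 (along x, YZ-mask fill 8/25): 40 voxels remain
carve view 2 (along z, XY-mask fill 18/25): 24 voxels remain
carve view 3 (along y, XZ-mask fill 18/25): 18 voxels remain

18 voxels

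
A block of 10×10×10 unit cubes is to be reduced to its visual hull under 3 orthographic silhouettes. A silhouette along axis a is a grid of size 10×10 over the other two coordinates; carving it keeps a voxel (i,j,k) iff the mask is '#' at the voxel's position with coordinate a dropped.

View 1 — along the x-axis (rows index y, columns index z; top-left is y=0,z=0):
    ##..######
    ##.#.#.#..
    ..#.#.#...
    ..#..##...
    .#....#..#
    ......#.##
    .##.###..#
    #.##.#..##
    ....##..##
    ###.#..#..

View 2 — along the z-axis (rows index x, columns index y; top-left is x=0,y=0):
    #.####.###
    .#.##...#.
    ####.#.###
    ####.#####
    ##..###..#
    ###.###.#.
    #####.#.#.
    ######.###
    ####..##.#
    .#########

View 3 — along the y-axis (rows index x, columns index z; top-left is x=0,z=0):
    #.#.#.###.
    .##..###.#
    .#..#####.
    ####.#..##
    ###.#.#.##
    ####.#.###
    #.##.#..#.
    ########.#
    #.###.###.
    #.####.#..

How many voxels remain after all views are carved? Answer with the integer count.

start: 10×10×10 = 1000 voxels
  1. axis=0 (YZ plane), |mask|=46  ⇒  voxels=460
  2. axis=2 (XY plane), |mask|=74  ⇒  voxels=338
  3. axis=1 (XZ plane), |mask|=67  ⇒  voxels=226

remaining voxels: 226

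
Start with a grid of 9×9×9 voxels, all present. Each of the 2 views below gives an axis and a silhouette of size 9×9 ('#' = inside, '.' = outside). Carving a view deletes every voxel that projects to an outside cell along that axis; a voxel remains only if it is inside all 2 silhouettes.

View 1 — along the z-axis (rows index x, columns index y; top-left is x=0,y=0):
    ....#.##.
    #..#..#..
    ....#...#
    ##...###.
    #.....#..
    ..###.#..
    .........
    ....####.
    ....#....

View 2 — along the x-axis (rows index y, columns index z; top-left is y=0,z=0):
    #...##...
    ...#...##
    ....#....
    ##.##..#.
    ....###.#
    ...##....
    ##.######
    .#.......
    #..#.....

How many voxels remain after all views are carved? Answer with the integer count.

full grid |V| = 729
carve view 1 (along z, XY-mask fill 24/81): 216 voxels remain
carve view 2 (along x, YZ-mask fill 29/81): 100 voxels remain

voxel count = 100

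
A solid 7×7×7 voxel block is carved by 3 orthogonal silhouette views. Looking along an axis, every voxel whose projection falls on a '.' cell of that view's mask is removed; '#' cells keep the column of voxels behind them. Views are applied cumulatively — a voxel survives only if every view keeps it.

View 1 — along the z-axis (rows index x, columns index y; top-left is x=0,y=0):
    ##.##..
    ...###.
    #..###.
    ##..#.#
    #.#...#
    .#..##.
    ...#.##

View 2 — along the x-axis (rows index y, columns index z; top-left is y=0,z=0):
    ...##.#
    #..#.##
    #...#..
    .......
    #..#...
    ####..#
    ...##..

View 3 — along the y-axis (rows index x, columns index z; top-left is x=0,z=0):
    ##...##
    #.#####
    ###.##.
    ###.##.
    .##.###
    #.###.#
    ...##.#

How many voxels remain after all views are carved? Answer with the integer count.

|visual hull| = 38

before carving: 343 voxels (7×7×7)
  1. axis=2 (XY plane), |mask|=24  ⇒  voxels=168
  2. axis=0 (YZ plane), |mask|=18  ⇒  voxels=62
  3. axis=1 (XZ plane), |mask|=33  ⇒  voxels=38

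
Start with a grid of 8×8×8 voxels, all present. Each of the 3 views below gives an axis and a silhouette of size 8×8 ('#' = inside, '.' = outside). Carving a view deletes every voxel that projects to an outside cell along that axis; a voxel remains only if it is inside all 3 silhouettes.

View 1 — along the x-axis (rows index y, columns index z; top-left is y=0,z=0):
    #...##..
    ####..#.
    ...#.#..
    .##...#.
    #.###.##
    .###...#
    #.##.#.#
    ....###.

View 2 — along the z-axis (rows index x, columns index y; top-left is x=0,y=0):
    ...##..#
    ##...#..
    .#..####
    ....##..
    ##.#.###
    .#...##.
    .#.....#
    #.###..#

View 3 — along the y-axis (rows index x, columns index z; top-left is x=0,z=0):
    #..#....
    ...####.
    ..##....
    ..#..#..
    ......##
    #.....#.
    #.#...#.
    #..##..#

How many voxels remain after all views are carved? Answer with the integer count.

voxel count = 37

start: 8×8×8 = 512 voxels
step 1: project along x, AND mask (31/64) → |grid| = 248
step 2: project along z, AND mask (29/64) → |grid| = 119
step 3: project along y, AND mask (21/64) → |grid| = 37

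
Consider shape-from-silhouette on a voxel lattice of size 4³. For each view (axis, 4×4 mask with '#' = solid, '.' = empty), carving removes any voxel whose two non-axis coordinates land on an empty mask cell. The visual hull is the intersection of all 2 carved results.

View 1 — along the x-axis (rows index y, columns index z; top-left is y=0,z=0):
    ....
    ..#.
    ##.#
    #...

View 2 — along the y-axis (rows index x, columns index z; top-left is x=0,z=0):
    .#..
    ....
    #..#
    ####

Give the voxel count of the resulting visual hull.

initial block: 4^3 = 64
step 1: project along x, AND mask (5/16) → |grid| = 20
step 2: project along y, AND mask (7/16) → |grid| = 9

remaining voxels: 9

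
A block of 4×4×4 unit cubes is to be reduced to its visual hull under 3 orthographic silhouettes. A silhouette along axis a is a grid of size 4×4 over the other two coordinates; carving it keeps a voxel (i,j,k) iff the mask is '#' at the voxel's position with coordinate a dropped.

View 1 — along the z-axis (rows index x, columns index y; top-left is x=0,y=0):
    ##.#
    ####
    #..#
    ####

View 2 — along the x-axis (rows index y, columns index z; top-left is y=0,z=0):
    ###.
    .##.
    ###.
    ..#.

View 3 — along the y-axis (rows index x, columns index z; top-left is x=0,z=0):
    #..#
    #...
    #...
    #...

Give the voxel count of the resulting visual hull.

full grid |V| = 64
step 1: project along z, AND mask (13/16) → |grid| = 52
step 2: project along x, AND mask (9/16) → |grid| = 28
step 3: project along y, AND mask (5/16) → |grid| = 6

remaining voxels: 6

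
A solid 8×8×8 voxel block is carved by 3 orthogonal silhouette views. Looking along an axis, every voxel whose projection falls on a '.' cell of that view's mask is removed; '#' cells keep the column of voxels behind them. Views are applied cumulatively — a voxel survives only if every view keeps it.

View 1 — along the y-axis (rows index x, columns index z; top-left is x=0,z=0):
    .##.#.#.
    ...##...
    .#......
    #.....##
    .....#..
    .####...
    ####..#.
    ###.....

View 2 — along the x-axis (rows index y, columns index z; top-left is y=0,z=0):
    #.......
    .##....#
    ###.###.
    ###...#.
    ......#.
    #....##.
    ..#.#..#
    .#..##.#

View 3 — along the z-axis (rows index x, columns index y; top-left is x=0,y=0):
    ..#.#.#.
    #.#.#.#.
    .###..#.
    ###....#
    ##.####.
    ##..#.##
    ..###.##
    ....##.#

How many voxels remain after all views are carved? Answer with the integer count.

voxel count = 37

start: 8×8×8 = 512 voxels
carve view 1 (along y, XZ-mask fill 23/64): 184 voxels remain
carve view 2 (along x, YZ-mask fill 25/64): 75 voxels remain
carve view 3 (along z, XY-mask fill 34/64): 37 voxels remain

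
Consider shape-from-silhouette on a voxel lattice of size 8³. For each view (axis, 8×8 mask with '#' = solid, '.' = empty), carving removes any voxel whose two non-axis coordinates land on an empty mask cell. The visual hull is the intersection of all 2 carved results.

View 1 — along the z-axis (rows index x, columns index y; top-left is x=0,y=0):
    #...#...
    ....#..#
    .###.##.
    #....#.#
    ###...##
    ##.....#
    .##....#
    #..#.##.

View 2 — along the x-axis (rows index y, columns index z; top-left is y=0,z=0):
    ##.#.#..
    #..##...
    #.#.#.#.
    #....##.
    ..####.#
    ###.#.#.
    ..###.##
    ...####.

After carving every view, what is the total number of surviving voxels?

before carving: 512 voxels (8×8×8)
  1. axis=2 (XY plane), |mask|=27  ⇒  voxels=216
  2. axis=0 (YZ plane), |mask|=33  ⇒  voxels=110

110 voxels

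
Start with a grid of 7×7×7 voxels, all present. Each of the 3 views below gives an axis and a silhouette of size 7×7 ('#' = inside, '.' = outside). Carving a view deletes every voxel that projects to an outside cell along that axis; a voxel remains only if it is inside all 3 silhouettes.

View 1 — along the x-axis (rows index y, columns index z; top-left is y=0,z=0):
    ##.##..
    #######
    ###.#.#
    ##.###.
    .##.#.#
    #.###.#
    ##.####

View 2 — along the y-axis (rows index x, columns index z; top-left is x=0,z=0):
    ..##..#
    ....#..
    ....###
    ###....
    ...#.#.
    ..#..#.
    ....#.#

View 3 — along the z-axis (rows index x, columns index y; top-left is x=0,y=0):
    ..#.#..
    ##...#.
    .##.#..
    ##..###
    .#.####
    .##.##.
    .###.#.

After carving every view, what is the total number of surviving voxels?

voxel count = 44

initial block: 7^3 = 343
V1 x: intersect with YZ mask (36 set) -- 252 left
V2 y: intersect with XZ mask (16 set) -- 79 left
V3 z: intersect with XY mask (26 set) -- 44 left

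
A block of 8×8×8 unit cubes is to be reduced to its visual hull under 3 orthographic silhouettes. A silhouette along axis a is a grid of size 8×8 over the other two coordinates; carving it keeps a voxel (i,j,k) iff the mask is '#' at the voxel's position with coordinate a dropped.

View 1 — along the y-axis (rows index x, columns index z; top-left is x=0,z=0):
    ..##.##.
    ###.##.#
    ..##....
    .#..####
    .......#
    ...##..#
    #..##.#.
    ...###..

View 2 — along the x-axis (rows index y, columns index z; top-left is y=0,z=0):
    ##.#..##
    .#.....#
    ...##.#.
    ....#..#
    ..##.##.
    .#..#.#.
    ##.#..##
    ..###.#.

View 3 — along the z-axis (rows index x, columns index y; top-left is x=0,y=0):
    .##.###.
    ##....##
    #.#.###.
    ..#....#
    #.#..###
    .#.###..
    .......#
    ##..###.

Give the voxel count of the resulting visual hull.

43 voxels

initial block: 8^3 = 512
[1] y-view keeps 28 columns → grid now 224
[2] x-view keeps 28 columns → grid now 101
[3] z-view keeps 31 columns → grid now 43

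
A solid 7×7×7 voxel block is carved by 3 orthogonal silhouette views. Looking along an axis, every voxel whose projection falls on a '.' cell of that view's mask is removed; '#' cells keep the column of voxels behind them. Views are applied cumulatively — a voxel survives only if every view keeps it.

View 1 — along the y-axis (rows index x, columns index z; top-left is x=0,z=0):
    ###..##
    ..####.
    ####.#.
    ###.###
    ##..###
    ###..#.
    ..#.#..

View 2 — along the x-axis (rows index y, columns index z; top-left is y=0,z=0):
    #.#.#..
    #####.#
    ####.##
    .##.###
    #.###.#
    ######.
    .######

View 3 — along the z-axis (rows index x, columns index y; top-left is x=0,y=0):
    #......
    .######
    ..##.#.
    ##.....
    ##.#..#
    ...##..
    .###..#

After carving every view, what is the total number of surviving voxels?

remaining voxels: 69

before carving: 343 voxels (7×7×7)
carve view 1 (along y, XZ-mask fill 31/49): 217 voxels remain
carve view 2 (along x, YZ-mask fill 37/49): 165 voxels remain
carve view 3 (along z, XY-mask fill 22/49): 69 voxels remain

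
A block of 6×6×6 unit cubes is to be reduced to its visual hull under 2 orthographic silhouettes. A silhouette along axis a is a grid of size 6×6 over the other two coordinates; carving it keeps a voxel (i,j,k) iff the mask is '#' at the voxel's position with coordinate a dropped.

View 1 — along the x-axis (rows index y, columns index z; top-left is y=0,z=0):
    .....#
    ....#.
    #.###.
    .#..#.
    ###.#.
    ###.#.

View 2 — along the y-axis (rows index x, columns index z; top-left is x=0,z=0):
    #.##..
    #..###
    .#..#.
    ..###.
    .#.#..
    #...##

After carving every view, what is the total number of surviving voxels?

voxel count = 47

start: 6×6×6 = 216 voxels
step 1: project along x, AND mask (16/36) → |grid| = 96
step 2: project along y, AND mask (17/36) → |grid| = 47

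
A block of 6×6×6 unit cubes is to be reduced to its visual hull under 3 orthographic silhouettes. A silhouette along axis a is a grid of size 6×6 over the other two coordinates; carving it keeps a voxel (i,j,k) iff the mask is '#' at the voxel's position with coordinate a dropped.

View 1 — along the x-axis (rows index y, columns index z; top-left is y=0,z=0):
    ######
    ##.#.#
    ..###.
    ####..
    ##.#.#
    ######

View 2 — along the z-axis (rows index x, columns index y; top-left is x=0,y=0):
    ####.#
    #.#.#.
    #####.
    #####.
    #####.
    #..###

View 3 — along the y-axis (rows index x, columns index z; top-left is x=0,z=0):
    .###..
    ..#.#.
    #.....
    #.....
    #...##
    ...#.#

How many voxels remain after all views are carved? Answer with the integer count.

remaining voxels: 41

start: 6×6×6 = 216 voxels
carve view 1 (along x, YZ-mask fill 27/36): 162 voxels remain
carve view 2 (along z, XY-mask fill 27/36): 119 voxels remain
carve view 3 (along y, XZ-mask fill 12/36): 41 voxels remain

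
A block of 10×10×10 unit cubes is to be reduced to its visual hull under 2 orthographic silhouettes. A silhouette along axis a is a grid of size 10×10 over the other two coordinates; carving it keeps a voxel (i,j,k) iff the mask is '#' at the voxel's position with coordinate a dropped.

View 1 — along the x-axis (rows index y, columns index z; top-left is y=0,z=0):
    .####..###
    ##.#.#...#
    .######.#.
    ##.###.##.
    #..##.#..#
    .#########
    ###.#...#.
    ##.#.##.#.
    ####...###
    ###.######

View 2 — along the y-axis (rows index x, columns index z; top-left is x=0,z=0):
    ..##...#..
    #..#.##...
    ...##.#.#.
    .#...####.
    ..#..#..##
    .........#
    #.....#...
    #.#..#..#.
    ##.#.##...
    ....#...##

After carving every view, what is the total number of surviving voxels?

233 voxels

initial block: 10^3 = 1000
V1 x: intersect with YZ mask (67 set) -- 670 left
V2 y: intersect with XZ mask (35 set) -- 233 left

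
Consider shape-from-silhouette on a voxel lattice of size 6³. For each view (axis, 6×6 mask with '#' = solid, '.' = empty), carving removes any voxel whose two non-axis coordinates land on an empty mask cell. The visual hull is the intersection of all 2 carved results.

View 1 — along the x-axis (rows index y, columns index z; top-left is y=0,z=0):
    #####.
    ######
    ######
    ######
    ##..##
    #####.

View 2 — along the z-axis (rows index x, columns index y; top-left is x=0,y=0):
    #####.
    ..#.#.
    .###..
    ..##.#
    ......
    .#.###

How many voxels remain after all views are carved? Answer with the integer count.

start: 6×6×6 = 216 voxels
[1] x-view keeps 32 columns → grid now 192
[2] z-view keeps 17 columns → grid now 93

|visual hull| = 93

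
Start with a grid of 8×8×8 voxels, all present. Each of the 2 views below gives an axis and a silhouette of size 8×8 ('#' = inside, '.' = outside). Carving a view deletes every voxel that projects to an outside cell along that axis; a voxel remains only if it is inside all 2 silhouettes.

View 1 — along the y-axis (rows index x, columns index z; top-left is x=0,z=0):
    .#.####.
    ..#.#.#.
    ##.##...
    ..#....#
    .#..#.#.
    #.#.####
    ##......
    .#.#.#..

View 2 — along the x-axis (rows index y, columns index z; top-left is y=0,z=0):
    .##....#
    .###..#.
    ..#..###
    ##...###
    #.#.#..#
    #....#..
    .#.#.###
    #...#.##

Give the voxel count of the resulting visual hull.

104 voxels

full grid |V| = 512
after view 1 [y-axis, 28 of 64 cells solid] → remaining = 224
after view 2 [x-axis, 31 of 64 cells solid] → remaining = 104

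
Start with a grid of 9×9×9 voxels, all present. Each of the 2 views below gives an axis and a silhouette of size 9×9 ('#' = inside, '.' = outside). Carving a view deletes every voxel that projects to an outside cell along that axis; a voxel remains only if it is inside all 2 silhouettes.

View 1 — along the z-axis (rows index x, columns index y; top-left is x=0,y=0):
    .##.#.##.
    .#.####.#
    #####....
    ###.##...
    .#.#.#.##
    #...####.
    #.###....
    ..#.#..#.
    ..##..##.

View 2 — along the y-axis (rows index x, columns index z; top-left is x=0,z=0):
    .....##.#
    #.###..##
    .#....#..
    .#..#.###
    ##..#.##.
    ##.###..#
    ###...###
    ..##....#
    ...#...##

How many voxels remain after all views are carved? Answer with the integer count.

186 voxels

start: 9×9×9 = 729 voxels
step 1: project along z, AND mask (42/81) → |grid| = 378
step 2: project along y, AND mask (39/81) → |grid| = 186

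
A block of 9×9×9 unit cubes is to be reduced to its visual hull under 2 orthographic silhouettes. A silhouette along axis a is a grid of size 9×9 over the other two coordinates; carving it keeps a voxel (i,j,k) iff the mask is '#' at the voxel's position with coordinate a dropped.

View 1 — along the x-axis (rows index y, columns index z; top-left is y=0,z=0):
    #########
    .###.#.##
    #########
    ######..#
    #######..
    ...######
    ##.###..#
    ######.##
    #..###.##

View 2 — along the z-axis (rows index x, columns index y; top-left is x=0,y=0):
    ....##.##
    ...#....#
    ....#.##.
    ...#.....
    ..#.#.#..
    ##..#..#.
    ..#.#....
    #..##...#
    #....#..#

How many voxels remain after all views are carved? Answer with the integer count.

voxel count = 186

initial block: 9^3 = 729
after view 1 [x-axis, 64 of 81 cells solid] → remaining = 576
after view 2 [z-axis, 26 of 81 cells solid] → remaining = 186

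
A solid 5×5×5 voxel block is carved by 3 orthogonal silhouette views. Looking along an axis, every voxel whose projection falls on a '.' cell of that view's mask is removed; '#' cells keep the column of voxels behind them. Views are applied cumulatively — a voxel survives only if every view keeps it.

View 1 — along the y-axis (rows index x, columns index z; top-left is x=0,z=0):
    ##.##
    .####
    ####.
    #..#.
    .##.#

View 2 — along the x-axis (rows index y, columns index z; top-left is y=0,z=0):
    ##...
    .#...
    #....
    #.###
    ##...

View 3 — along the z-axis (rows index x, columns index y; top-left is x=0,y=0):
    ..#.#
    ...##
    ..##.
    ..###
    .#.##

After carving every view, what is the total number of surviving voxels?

initial block: 5^3 = 125
  1. axis=1 (XZ plane), |mask|=17  ⇒  voxels=85
  2. axis=0 (YZ plane), |mask|=10  ⇒  voxels=34
  3. axis=2 (XY plane), |mask|=12  ⇒  voxels=19

voxel count = 19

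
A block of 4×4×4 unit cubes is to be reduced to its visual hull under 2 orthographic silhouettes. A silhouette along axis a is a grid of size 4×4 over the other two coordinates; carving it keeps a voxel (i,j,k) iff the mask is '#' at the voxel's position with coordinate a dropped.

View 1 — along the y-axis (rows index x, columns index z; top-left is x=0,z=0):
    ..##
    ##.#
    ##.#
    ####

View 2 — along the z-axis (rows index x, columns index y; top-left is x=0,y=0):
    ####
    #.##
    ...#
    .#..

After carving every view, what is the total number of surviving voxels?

full grid |V| = 64
after view 1 [y-axis, 12 of 16 cells solid] → remaining = 48
after view 2 [z-axis, 9 of 16 cells solid] → remaining = 24

|visual hull| = 24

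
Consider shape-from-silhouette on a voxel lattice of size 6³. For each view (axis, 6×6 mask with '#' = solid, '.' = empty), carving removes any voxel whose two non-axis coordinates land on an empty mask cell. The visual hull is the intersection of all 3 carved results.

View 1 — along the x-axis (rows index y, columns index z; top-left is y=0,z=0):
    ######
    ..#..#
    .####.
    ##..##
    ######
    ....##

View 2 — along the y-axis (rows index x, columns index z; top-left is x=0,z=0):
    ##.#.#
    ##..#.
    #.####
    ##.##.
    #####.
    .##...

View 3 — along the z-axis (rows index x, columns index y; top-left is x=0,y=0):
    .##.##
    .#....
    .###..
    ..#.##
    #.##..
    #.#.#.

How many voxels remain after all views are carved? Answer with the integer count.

remaining voxels: 42

full grid |V| = 216
[1] x-view keeps 24 columns → grid now 144
[2] y-view keeps 23 columns → grid now 89
[3] z-view keeps 17 columns → grid now 42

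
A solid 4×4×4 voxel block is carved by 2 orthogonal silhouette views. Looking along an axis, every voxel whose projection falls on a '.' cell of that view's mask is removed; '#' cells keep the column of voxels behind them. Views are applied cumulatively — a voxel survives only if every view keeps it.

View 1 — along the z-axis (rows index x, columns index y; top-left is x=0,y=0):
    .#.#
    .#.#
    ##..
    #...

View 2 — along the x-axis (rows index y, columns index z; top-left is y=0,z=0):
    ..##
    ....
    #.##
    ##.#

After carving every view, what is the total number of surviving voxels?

before carving: 64 voxels (4×4×4)
step 1: project along z, AND mask (7/16) → |grid| = 28
step 2: project along x, AND mask (8/16) → |grid| = 10

10 voxels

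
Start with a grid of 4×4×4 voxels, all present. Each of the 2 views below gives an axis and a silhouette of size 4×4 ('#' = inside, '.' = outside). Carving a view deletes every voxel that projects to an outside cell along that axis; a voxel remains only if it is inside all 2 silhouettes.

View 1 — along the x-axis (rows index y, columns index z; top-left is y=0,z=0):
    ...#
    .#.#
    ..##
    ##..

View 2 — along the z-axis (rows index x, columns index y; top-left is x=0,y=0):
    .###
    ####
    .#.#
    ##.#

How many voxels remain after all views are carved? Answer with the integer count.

initial block: 4^3 = 64
  1. axis=0 (YZ plane), |mask|=7  ⇒  voxels=28
  2. axis=2 (XY plane), |mask|=12  ⇒  voxels=22

|visual hull| = 22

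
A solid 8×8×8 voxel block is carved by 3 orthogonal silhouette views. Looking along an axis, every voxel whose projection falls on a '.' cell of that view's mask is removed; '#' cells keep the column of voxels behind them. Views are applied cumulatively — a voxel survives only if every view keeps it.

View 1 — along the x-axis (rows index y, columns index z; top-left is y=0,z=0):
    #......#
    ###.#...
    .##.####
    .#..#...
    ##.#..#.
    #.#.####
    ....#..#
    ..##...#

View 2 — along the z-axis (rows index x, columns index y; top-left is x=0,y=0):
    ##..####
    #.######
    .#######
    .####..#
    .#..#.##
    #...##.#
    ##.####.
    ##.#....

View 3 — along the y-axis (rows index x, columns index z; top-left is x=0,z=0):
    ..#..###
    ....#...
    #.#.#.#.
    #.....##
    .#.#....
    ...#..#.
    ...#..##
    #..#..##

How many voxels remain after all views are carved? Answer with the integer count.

remaining voxels: 52

before carving: 512 voxels (8×8×8)
[1] x-view keeps 29 columns → grid now 232
[2] z-view keeps 42 columns → grid now 148
[3] y-view keeps 23 columns → grid now 52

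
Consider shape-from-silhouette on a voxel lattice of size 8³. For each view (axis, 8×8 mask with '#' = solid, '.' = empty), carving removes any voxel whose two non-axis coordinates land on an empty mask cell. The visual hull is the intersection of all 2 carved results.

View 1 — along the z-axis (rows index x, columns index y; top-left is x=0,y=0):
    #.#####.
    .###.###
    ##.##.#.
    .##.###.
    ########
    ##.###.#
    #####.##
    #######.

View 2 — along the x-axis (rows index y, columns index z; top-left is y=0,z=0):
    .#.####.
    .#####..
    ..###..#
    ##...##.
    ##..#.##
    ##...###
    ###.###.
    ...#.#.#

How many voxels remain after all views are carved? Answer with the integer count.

full grid |V| = 512
step 1: project along z, AND mask (50/64) → |grid| = 400
step 2: project along x, AND mask (37/64) → |grid| = 236

|visual hull| = 236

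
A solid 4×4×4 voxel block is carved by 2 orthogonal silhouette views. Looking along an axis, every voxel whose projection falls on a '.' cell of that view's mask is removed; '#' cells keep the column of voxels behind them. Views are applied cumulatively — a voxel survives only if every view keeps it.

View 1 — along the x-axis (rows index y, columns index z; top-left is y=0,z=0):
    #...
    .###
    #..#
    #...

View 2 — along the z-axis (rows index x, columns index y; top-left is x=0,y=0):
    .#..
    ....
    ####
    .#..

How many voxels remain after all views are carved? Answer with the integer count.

before carving: 64 voxels (4×4×4)
carve view 1 (along x, YZ-mask fill 7/16): 28 voxels remain
carve view 2 (along z, XY-mask fill 6/16): 13 voxels remain

13 voxels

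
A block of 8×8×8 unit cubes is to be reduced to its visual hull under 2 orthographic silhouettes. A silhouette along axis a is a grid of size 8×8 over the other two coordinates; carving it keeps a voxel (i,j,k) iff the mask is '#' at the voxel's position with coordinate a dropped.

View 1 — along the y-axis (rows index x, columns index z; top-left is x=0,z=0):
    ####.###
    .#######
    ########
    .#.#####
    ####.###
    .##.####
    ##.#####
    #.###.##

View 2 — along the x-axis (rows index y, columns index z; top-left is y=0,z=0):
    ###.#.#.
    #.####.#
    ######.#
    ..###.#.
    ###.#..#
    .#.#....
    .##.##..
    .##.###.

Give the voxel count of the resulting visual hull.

full grid |V| = 512
step 1: project along y, AND mask (54/64) → |grid| = 432
step 2: project along x, AND mask (38/64) → |grid| = 250

remaining voxels: 250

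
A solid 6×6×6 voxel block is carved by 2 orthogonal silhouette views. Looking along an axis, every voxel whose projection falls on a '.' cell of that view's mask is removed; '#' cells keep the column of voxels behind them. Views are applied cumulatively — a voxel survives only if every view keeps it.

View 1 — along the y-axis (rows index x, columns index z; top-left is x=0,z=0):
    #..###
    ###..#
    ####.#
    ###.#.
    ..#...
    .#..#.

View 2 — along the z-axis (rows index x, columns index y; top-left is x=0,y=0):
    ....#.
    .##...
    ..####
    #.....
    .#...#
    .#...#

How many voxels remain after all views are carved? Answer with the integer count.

full grid |V| = 216
step 1: project along y, AND mask (20/36) → |grid| = 120
step 2: project along z, AND mask (12/36) → |grid| = 42

42 voxels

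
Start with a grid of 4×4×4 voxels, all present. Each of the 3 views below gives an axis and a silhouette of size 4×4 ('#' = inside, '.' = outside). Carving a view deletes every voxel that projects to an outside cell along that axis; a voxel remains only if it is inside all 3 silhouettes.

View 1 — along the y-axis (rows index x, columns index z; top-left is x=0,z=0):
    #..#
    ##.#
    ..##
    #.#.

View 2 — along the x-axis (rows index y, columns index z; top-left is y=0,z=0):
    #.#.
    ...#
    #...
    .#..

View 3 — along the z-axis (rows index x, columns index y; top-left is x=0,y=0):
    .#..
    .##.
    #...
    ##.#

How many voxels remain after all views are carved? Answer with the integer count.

start: 4×4×4 = 64 voxels
carve view 1 (along y, XZ-mask fill 9/16): 36 voxels remain
carve view 2 (along x, YZ-mask fill 5/16): 12 voxels remain
carve view 3 (along z, XY-mask fill 7/16): 6 voxels remain

|visual hull| = 6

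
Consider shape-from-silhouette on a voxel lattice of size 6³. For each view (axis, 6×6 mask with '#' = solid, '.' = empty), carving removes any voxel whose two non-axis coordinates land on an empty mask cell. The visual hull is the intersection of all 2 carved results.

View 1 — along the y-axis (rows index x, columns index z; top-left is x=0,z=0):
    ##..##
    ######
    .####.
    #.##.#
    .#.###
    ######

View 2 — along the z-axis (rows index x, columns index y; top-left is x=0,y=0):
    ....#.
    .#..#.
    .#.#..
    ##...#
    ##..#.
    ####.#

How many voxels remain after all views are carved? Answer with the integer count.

start: 6×6×6 = 216 voxels
carve view 1 (along y, XZ-mask fill 28/36): 168 voxels remain
carve view 2 (along z, XY-mask fill 16/36): 78 voxels remain

remaining voxels: 78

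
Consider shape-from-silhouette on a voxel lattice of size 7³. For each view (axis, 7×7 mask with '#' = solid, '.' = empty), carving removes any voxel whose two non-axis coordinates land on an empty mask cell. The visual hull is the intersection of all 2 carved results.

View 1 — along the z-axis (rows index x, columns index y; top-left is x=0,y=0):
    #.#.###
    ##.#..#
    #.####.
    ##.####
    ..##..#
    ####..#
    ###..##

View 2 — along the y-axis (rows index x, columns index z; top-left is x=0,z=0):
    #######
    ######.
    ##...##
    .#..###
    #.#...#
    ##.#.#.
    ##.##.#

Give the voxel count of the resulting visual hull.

|visual hull| = 157

initial block: 7^3 = 343
after view 1 [z-axis, 33 of 49 cells solid] → remaining = 231
after view 2 [y-axis, 33 of 49 cells solid] → remaining = 157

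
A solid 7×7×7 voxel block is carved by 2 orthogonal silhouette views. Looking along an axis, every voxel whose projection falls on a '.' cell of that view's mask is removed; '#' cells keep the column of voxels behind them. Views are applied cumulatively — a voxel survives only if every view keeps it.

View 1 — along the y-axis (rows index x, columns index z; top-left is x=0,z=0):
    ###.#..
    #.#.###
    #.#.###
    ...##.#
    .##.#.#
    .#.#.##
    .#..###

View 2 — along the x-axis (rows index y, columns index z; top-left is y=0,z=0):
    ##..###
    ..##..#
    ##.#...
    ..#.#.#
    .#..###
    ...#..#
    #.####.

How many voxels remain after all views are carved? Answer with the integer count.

remaining voxels: 107

initial block: 7^3 = 343
after view 1 [y-axis, 29 of 49 cells solid] → remaining = 203
after view 2 [x-axis, 25 of 49 cells solid] → remaining = 107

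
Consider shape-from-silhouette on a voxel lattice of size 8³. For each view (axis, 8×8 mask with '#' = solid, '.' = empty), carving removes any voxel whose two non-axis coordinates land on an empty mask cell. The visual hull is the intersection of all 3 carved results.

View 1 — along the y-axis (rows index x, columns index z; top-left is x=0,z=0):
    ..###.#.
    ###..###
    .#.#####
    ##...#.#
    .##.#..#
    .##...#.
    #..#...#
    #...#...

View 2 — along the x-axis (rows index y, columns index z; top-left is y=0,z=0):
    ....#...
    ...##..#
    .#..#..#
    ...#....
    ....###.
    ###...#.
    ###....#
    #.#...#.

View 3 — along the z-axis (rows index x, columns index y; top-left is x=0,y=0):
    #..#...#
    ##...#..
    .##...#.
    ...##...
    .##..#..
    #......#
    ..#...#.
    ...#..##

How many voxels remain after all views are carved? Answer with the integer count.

32 voxels

start: 8×8×8 = 512 voxels
after view 1 [y-axis, 32 of 64 cells solid] → remaining = 256
after view 2 [x-axis, 22 of 64 cells solid] → remaining = 91
after view 3 [z-axis, 21 of 64 cells solid] → remaining = 32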